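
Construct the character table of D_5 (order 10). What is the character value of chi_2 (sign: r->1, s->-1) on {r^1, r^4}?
Conjugacy classes: {e} of size 1, {r^1, r^4} of size 2, {r^2, r^3} of size 2, {s, sr, ..., sr^4} of size 5.
Character table:
  irrep \ class              {e} (size 1)  {r^1, r^4} (size 2)  {r^2, r^3} (size 2)  {s, sr, ..., sr^4} (size 5)
  chi_1 (triv)               1             1                    1                    1                          
  chi_2 (sign: r->1, s->-1)  1             1                    1                    -1                         
  chi_3 (2d, j=1)            2             -1/2 + sqrt(5)/2     -sqrt(5)/2 - 1/2     0                          
  chi_4 (2d, j=2)            2             -sqrt(5)/2 - 1/2     -1/2 + sqrt(5)/2     0                          

Spot check: chi_2 (sign: r->1, s->-1) on {r^1, r^4} = 1.

Justification: D_5 has order 2*5 = 10 with 4 conjugacy classes, hence 4 irreducibles. Sum of squared dims 1 + 1 + 4 + 4 = 10 = |G|. Linear characters come from the abelianisation; the 2-dimensional irreps have character r^k -> 2*cos(2*pi*j*k/5), reflections -> 0.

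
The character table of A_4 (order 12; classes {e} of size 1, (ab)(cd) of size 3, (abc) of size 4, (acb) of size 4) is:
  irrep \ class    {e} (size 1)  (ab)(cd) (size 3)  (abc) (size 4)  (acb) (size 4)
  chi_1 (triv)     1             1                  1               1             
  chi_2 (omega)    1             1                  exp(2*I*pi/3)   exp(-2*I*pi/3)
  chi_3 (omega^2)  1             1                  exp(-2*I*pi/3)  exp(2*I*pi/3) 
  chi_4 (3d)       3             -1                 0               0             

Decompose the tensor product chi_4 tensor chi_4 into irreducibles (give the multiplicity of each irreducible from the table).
chi_4 tensor chi_4 = chi_1 + chi_2 + chi_3 + 2*chi_4 (all other irreducibles have multiplicity 0).

Working: The character of a tensor product is the pointwise product (chi_4 * chi_4)(C) = chi_4(C) * chi_4(C):
  {e}: (3)*(3), (ab)(cd): (-1)*(-1), (abc): (0)*(0), (acb): (0)*(0)
so (chi_4 * chi_4) takes values
  {e} -> 9, (ab)(cd) -> 1, (abc) -> 0, (acb) -> 0.
Now take the inner product of this character with each irreducible chi from the table, <chi_4*chi_4, chi> = (1/12) sum_C |C| (chi_4*chi_4)(C) conj(chi(C)):
  <chi_4*chi_4, chi_1> = (1/12)[1*(9)*conj(1) + 3*(1)*conj(1) + 4*(0)*conj(1) + 4*(0)*conj(1)]
      = (1/12)[(9) + (3) + (0) + (0)] = 12/12 = 1
  <chi_4*chi_4, chi_2> = (1/12)[1*(9)*conj(1) + 3*(1)*conj(1) + 4*(0)*conj(exp(2*I*pi/3)) + 4*(0)*conj(exp(-2*I*pi/3))]
      = (1/12)[(9) + (3) + (0) + (0)] = 12/12 = 1
  <chi_4*chi_4, chi_3> = (1/12)[1*(9)*conj(1) + 3*(1)*conj(1) + 4*(0)*conj(exp(-2*I*pi/3)) + 4*(0)*conj(exp(2*I*pi/3))]
      = (1/12)[(9) + (3) + (0) + (0)] = 12/12 = 1
  <chi_4*chi_4, chi_4> = (1/12)[1*(9)*conj(3) + 3*(1)*conj(-1) + 4*(0)*conj(0) + 4*(0)*conj(0)]
      = (1/12)[(27) + (-3) + (0) + (0)] = 24/12 = 2
(Exp terms are combined using exp(i*s)*conj(exp(i*t)) = exp(i*(s-t)), and sums of them are collapsed using the identity that for every m > 1 the m distinct m-th roots of unity sum to 0, e.g. 1 + exp(2*I*pi/3) + exp(-2*I*pi/3) = 0.)
Hence the multiplicities are chi_1: 1, chi_2: 1, chi_3: 1, chi_4: 2. Dimension check: dim(chi_4)*dim(chi_4) = 3*3 = 9 and sum (mult * dim) = 1*1 + 1*1 + 1*1 + 2*3 = 9.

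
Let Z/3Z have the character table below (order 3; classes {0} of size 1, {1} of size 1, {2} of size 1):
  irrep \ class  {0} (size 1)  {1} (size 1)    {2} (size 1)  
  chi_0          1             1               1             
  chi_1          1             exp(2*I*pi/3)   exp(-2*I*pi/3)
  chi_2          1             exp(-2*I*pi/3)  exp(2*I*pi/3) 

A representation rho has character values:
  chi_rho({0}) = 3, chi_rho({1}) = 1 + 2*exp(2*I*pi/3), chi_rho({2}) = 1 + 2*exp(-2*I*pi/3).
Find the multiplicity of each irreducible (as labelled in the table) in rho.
Multiplicities: chi_0: 1, chi_1: 2, chi_2: 0.

Justification: Use <chi_rho, chi> = (1/|G|) sum_C |C| * chi_rho(C) * conj(chi(C)) with |G| = 3 for each irreducible chi in the table:
  <chi_rho, chi_0> = (1/3)[1*(3)*conj(1) + 1*(1 + 2*exp(2*I*pi/3))*conj(1) + 1*(1 + 2*exp(-2*I*pi/3))*conj(1)]
      = (1/3)[(3) + (1 + 2*exp(2*I*pi/3)) + (1 + 2*exp(-2*I*pi/3))] = 3/3 = 1
  <chi_rho, chi_1> = (1/3)[1*(3)*conj(1) + 1*(1 + 2*exp(2*I*pi/3))*conj(exp(2*I*pi/3)) + 1*(1 + 2*exp(-2*I*pi/3))*conj(exp(-2*I*pi/3))]
      = (1/3)[(3) + (2 + exp(-2*I*pi/3)) + (2 + exp(2*I*pi/3))] = 6/3 = 2
  <chi_rho, chi_2> = (1/3)[1*(3)*conj(1) + 1*(1 + 2*exp(2*I*pi/3))*conj(exp(-2*I*pi/3)) + 1*(1 + 2*exp(-2*I*pi/3))*conj(exp(2*I*pi/3))]
      = (1/3)[(3) + (2*exp(-2*I*pi/3) + exp(2*I*pi/3)) + (exp(-2*I*pi/3) + 2*exp(2*I*pi/3))] = 0/3 = 0
(Exp terms are combined using exp(i*s)*conj(exp(i*t)) = exp(i*(s-t)), and sums of them are collapsed using the identity that for every m > 1 the m distinct m-th roots of unity sum to 0, e.g. 1 + exp(2*I*pi/3) + exp(-2*I*pi/3) = 0.)
Dimension check: dim(rho) = sum (mult * dim) = 1*1 + 2*1 + 0*1 = 3 = chi_rho(e) = 3.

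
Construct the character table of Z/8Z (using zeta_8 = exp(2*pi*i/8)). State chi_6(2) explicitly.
Character table of Z/8Z (irreps indexed chi_0,...,chi_7 with chi_k(m) = zeta_8^(k*m), zeta_8 = exp(2*pi*i/8)):
  irrep \ class  {0} (size 1)  {1} (size 1)    {2} (size 1)  {3} (size 1)    {4} (size 1)  {5} (size 1)    {6} (size 1)  {7} (size 1)  
  chi_0          1             1               1             1               1             1               1             1             
  chi_1          1             exp(I*pi/4)     I             exp(3*I*pi/4)   -1            exp(-3*I*pi/4)  -I            exp(-I*pi/4)  
  chi_2          1             I               -1            -I              1             I               -1            -I            
  chi_3          1             exp(3*I*pi/4)   -I            exp(I*pi/4)     -1            exp(-I*pi/4)    I             exp(-3*I*pi/4)
  chi_4          1             -1              1             -1              1             -1              1             -1            
  chi_5          1             exp(-3*I*pi/4)  I             exp(-I*pi/4)    -1            exp(I*pi/4)     -I            exp(3*I*pi/4) 
  chi_6          1             -I              -1            I               1             -I              -1            I             
  chi_7          1             exp(-I*pi/4)    -I            exp(-3*I*pi/4)  -1            exp(3*I*pi/4)   I             exp(I*pi/4)   

Spot check: chi_6(2) = zeta_8^(6*2) = zeta_8^12 = -1.

Why: Z/8Z is abelian, so all 8 irreducible complex representations are 1-dimensional. They are given by chi_k(m) = zeta_8^(k*m) for k = 0,...,7. Row orthogonality: sum_m chi_k(m) conj(chi_l(m)) = 8 * [k = l].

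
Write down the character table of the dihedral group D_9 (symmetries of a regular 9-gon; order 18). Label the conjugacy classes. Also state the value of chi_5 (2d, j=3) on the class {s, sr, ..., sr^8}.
Conjugacy classes: {e} of size 1, {r^1, r^8} of size 2, {r^2, r^7} of size 2, {r^3, r^6} of size 2, {r^4, r^5} of size 2, {s, sr, ..., sr^8} of size 9.
Character table:
  irrep \ class              {e} (size 1)  {r^1, r^8} (size 2)  {r^2, r^7} (size 2)  {r^3, r^6} (size 2)  {r^4, r^5} (size 2)  {s, sr, ..., sr^8} (size 9)
  chi_1 (triv)               1             1                    1                    1                    1                    1                          
  chi_2 (sign: r->1, s->-1)  1             1                    1                    1                    1                    -1                         
  chi_3 (2d, j=1)            2             2*cos(2*pi/9)        2*cos(4*pi/9)        -1                   -2*cos(pi/9)         0                          
  chi_4 (2d, j=2)            2             2*cos(4*pi/9)        -2*cos(pi/9)         -1                   2*cos(2*pi/9)        0                          
  chi_5 (2d, j=3)            2             -1                   -1                   2                    -1                   0                          
  chi_6 (2d, j=4)            2             -2*cos(pi/9)         2*cos(2*pi/9)        -1                   2*cos(4*pi/9)        0                          

Spot check: chi_5 (2d, j=3) on {s, sr, ..., sr^8} = 0.

D_9 has order 2*9 = 18 with 6 conjugacy classes, hence 6 irreducibles. Sum of squared dims 1 + 1 + 4 + 4 + 4 + 4 = 18 = |G|. Linear characters come from the abelianisation; the 2-dimensional irreps have character r^k -> 2*cos(2*pi*j*k/9), reflections -> 0.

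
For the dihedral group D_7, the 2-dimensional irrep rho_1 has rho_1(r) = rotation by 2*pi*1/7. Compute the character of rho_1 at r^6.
chi_{rho_1}(r^6) = 2*cos(2*pi*1*6/7) = 2*cos(2*pi/7)

Details: rho_1(r^6) is rotation by angle 2*pi*1*6/7, whose trace is 2*cos(2*pi*1*6/7) = 2*cos(2*pi/7).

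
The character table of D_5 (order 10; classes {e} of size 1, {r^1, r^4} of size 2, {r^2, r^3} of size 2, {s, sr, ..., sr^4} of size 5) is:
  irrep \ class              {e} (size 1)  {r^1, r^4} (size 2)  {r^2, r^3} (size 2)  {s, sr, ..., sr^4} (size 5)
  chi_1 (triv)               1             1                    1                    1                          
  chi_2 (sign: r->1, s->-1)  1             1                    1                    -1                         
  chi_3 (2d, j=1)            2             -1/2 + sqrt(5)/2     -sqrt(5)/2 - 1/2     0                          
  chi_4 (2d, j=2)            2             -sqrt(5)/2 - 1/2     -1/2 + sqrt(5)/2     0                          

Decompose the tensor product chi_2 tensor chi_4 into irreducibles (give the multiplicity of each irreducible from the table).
chi_2 tensor chi_4 = chi_4 (all other irreducibles have multiplicity 0).

Argument: The character of a tensor product is the pointwise product (chi_2 * chi_4)(C) = chi_2(C) * chi_4(C):
  {e}: (1)*(2), {r^1, r^4}: (1)*(-sqrt(5)/2 - 1/2), {r^2, r^3}: (1)*(-1/2 + sqrt(5)/2), {s, sr, ..., sr^4}: (-1)*(0)
so (chi_2 * chi_4) takes values
  {e} -> 2, {r^1, r^4} -> -sqrt(5)/2 - 1/2, {r^2, r^3} -> -1/2 + sqrt(5)/2, {s, sr, ..., sr^4} -> 0.
Now take the inner product of this character with each irreducible chi from the table, <chi_2*chi_4, chi> = (1/10) sum_C |C| (chi_2*chi_4)(C) conj(chi(C)):
  <chi_2*chi_4, chi_1> = (1/10)[1*(2)*conj(1) + 2*(-sqrt(5)/2 - 1/2)*conj(1) + 2*(-1/2 + sqrt(5)/2)*conj(1) + 5*(0)*conj(1)]
      = (1/10)[(2) + (-sqrt(5) - 1) + (-1 + sqrt(5)) + (0)] = 0/10 = 0
  <chi_2*chi_4, chi_2> = (1/10)[1*(2)*conj(1) + 2*(-sqrt(5)/2 - 1/2)*conj(1) + 2*(-1/2 + sqrt(5)/2)*conj(1) + 5*(0)*conj(-1)]
      = (1/10)[(2) + (-sqrt(5) - 1) + (-1 + sqrt(5)) + (0)] = 0/10 = 0
  <chi_2*chi_4, chi_3> = (1/10)[1*(2)*conj(2) + 2*(-sqrt(5)/2 - 1/2)*conj(-1/2 + sqrt(5)/2) + 2*(-1/2 + sqrt(5)/2)*conj(-sqrt(5)/2 - 1/2) + 5*(0)*conj(0)]
      = (1/10)[(4) + (-2) + (-2) + (0)] = 0/10 = 0
  <chi_2*chi_4, chi_4> = (1/10)[1*(2)*conj(2) + 2*(-sqrt(5)/2 - 1/2)*conj(-sqrt(5)/2 - 1/2) + 2*(-1/2 + sqrt(5)/2)*conj(-1/2 + sqrt(5)/2) + 5*(0)*conj(0)]
      = (1/10)[(4) + (sqrt(5) + 3) + (3 - sqrt(5)) + (0)] = 10/10 = 1
Hence the multiplicities are chi_4: 1. Dimension check: dim(chi_2)*dim(chi_4) = 1*2 = 2 and sum (mult * dim) = 1*2 = 2.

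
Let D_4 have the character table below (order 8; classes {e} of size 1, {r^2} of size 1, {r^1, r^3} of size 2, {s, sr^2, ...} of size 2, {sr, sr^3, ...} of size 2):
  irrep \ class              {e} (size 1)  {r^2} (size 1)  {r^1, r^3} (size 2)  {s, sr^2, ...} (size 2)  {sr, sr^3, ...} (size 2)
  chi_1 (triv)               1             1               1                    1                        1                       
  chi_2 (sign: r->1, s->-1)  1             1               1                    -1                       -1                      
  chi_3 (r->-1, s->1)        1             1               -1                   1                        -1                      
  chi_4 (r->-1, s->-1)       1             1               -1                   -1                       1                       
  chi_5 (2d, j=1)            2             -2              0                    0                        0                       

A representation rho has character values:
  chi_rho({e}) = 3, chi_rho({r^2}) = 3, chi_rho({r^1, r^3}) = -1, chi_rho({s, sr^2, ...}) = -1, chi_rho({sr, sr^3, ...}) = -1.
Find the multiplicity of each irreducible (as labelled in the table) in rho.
Multiplicities: chi_1: 0, chi_2: 1, chi_3: 1, chi_4: 1, chi_5: 0.

Proof sketch: Use <chi_rho, chi> = (1/|G|) sum_C |C| * chi_rho(C) * conj(chi(C)) with |G| = 8 for each irreducible chi in the table:
  <chi_rho, chi_1> = (1/8)[1*(3)*conj(1) + 1*(3)*conj(1) + 2*(-1)*conj(1) + 2*(-1)*conj(1) + 2*(-1)*conj(1)]
      = (1/8)[(3) + (3) + (-2) + (-2) + (-2)] = 0/8 = 0
  <chi_rho, chi_2> = (1/8)[1*(3)*conj(1) + 1*(3)*conj(1) + 2*(-1)*conj(1) + 2*(-1)*conj(-1) + 2*(-1)*conj(-1)]
      = (1/8)[(3) + (3) + (-2) + (2) + (2)] = 8/8 = 1
  <chi_rho, chi_3> = (1/8)[1*(3)*conj(1) + 1*(3)*conj(1) + 2*(-1)*conj(-1) + 2*(-1)*conj(1) + 2*(-1)*conj(-1)]
      = (1/8)[(3) + (3) + (2) + (-2) + (2)] = 8/8 = 1
  <chi_rho, chi_4> = (1/8)[1*(3)*conj(1) + 1*(3)*conj(1) + 2*(-1)*conj(-1) + 2*(-1)*conj(-1) + 2*(-1)*conj(1)]
      = (1/8)[(3) + (3) + (2) + (2) + (-2)] = 8/8 = 1
  <chi_rho, chi_5> = (1/8)[1*(3)*conj(2) + 1*(3)*conj(-2) + 2*(-1)*conj(0) + 2*(-1)*conj(0) + 2*(-1)*conj(0)]
      = (1/8)[(6) + (-6) + (0) + (0) + (0)] = 0/8 = 0
Dimension check: dim(rho) = sum (mult * dim) = 0*1 + 1*1 + 1*1 + 1*1 + 0*2 = 3 = chi_rho(e) = 3.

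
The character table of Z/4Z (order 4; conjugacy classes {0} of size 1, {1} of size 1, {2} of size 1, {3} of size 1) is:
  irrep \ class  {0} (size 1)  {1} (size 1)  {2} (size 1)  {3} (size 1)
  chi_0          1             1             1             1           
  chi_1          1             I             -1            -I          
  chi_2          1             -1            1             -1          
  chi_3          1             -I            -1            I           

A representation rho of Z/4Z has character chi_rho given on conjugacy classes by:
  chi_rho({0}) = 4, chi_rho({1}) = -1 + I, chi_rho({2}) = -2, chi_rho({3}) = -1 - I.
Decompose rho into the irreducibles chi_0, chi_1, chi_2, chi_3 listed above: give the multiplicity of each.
Multiplicities: chi_0: 0, chi_1: 2, chi_2: 1, chi_3: 1.

Details: Use <chi_rho, chi> = (1/|G|) sum_C |C| * chi_rho(C) * conj(chi(C)) with |G| = 4 for each irreducible chi in the table:
  <chi_rho, chi_0> = (1/4)[1*(4)*conj(1) + 1*(-1 + I)*conj(1) + 1*(-2)*conj(1) + 1*(-1 - I)*conj(1)]
      = (1/4)[(4) + (-1 + I) + (-2) + (-1 - I)] = 0/4 = 0
  <chi_rho, chi_1> = (1/4)[1*(4)*conj(1) + 1*(-1 + I)*conj(I) + 1*(-2)*conj(-1) + 1*(-1 - I)*conj(-I)]
      = (1/4)[(4) + (1 + I) + (2) + (1 - I)] = 8/4 = 2
  <chi_rho, chi_2> = (1/4)[1*(4)*conj(1) + 1*(-1 + I)*conj(-1) + 1*(-2)*conj(1) + 1*(-1 - I)*conj(-1)]
      = (1/4)[(4) + (1 - I) + (-2) + (1 + I)] = 4/4 = 1
  <chi_rho, chi_3> = (1/4)[1*(4)*conj(1) + 1*(-1 + I)*conj(-I) + 1*(-2)*conj(-1) + 1*(-1 - I)*conj(I)]
      = (1/4)[(4) + (-1 - I) + (2) + (-1 + I)] = 4/4 = 1
(Exp terms are combined using exp(i*s)*conj(exp(i*t)) = exp(i*(s-t)), and sums of them are collapsed using the identity that for every m > 1 the m distinct m-th roots of unity sum to 0, e.g. 1 + exp(2*I*pi/3) + exp(-2*I*pi/3) = 0.)
Dimension check: dim(rho) = sum (mult * dim) = 0*1 + 2*1 + 1*1 + 1*1 = 4 = chi_rho(e) = 4.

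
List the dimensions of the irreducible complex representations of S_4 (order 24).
Dimensions: 1, 1, 2, 3, 3

Reasoning: There are 5 irreducibles (= number of conjugacy classes). Their dimensions d_i satisfy sum d_i^2 = |G| = 24: 1 + 1 + 4 + 9 + 9 = 24.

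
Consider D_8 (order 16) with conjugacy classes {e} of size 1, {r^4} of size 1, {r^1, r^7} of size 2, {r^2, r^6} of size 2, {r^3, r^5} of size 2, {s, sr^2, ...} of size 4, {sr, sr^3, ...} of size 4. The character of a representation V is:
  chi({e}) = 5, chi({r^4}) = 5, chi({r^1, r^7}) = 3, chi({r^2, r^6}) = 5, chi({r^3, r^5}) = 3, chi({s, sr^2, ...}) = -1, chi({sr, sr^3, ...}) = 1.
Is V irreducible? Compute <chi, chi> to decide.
Not irreducible (reducible): <chi, chi> = 9 > 1.

Details: <chi, chi> = (1/|G|) sum_C |C| * |chi(C)|^2 = (1/16)[1*|5|^2 + 1*|5|^2 + 2*|3|^2 + 2*|5|^2 + 2*|3|^2 + 4*|-1|^2 + 4*|1|^2]
  = (1/16)[(25) + (25) + (18) + (50) + (18) + (4) + (4)] = 144/16 = 9.
A character is irreducible iff <chi, chi> = 1, so this representation is reducible.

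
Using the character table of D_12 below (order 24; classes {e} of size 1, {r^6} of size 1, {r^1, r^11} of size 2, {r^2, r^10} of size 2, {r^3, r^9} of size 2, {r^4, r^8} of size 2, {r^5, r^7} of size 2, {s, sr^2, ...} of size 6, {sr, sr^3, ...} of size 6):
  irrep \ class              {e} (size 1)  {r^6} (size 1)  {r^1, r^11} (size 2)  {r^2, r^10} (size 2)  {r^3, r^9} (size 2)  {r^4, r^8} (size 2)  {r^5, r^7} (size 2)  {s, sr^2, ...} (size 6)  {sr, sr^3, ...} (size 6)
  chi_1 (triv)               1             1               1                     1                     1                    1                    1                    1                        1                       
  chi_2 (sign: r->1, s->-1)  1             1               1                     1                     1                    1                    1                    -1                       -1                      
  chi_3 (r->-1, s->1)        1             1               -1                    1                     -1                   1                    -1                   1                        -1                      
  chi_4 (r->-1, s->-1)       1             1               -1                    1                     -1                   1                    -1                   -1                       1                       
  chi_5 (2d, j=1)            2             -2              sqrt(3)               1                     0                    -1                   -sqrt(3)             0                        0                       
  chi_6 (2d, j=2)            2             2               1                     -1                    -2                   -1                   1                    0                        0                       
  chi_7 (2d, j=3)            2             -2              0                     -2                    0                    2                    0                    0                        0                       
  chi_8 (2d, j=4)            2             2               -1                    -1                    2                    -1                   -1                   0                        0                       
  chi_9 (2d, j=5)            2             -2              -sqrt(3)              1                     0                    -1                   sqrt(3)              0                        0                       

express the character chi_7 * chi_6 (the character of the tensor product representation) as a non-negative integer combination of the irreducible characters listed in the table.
chi_7 tensor chi_6 = chi_5 + chi_9 (all other irreducibles have multiplicity 0).

Justification: The character of a tensor product is the pointwise product (chi_7 * chi_6)(C) = chi_7(C) * chi_6(C):
  {e}: (2)*(2), {r^6}: (-2)*(2), {r^1, r^11}: (0)*(1), {r^2, r^10}: (-2)*(-1), {r^3, r^9}: (0)*(-2), {r^4, r^8}: (2)*(-1), {r^5, r^7}: (0)*(1), {s, sr^2, ...}: (0)*(0), {sr, sr^3, ...}: (0)*(0)
so (chi_7 * chi_6) takes values
  {e} -> 4, {r^6} -> -4, {r^1, r^11} -> 0, {r^2, r^10} -> 2, {r^3, r^9} -> 0, {r^4, r^8} -> -2, {r^5, r^7} -> 0, {s, sr^2, ...} -> 0, {sr, sr^3, ...} -> 0.
Now take the inner product of this character with each irreducible chi from the table, <chi_7*chi_6, chi> = (1/24) sum_C |C| (chi_7*chi_6)(C) conj(chi(C)):
  <chi_7*chi_6, chi_1> = (1/24)[1*(4)*conj(1) + 1*(-4)*conj(1) + 2*(0)*conj(1) + 2*(2)*conj(1) + 2*(0)*conj(1) + 2*(-2)*conj(1) + 2*(0)*conj(1) + 6*(0)*conj(1) + 6*(0)*conj(1)]
      = (1/24)[(4) + (-4) + (0) + (4) + (0) + (-4) + (0) + (0) + (0)] = 0/24 = 0
  <chi_7*chi_6, chi_2> = (1/24)[1*(4)*conj(1) + 1*(-4)*conj(1) + 2*(0)*conj(1) + 2*(2)*conj(1) + 2*(0)*conj(1) + 2*(-2)*conj(1) + 2*(0)*conj(1) + 6*(0)*conj(-1) + 6*(0)*conj(-1)]
      = (1/24)[(4) + (-4) + (0) + (4) + (0) + (-4) + (0) + (0) + (0)] = 0/24 = 0
  <chi_7*chi_6, chi_3> = (1/24)[1*(4)*conj(1) + 1*(-4)*conj(1) + 2*(0)*conj(-1) + 2*(2)*conj(1) + 2*(0)*conj(-1) + 2*(-2)*conj(1) + 2*(0)*conj(-1) + 6*(0)*conj(1) + 6*(0)*conj(-1)]
      = (1/24)[(4) + (-4) + (0) + (4) + (0) + (-4) + (0) + (0) + (0)] = 0/24 = 0
  <chi_7*chi_6, chi_4> = (1/24)[1*(4)*conj(1) + 1*(-4)*conj(1) + 2*(0)*conj(-1) + 2*(2)*conj(1) + 2*(0)*conj(-1) + 2*(-2)*conj(1) + 2*(0)*conj(-1) + 6*(0)*conj(-1) + 6*(0)*conj(1)]
      = (1/24)[(4) + (-4) + (0) + (4) + (0) + (-4) + (0) + (0) + (0)] = 0/24 = 0
  <chi_7*chi_6, chi_5> = (1/24)[1*(4)*conj(2) + 1*(-4)*conj(-2) + 2*(0)*conj(sqrt(3)) + 2*(2)*conj(1) + 2*(0)*conj(0) + 2*(-2)*conj(-1) + 2*(0)*conj(-sqrt(3)) + 6*(0)*conj(0) + 6*(0)*conj(0)]
      = (1/24)[(8) + (8) + (0) + (4) + (0) + (4) + (0) + (0) + (0)] = 24/24 = 1
  <chi_7*chi_6, chi_6> = (1/24)[1*(4)*conj(2) + 1*(-4)*conj(2) + 2*(0)*conj(1) + 2*(2)*conj(-1) + 2*(0)*conj(-2) + 2*(-2)*conj(-1) + 2*(0)*conj(1) + 6*(0)*conj(0) + 6*(0)*conj(0)]
      = (1/24)[(8) + (-8) + (0) + (-4) + (0) + (4) + (0) + (0) + (0)] = 0/24 = 0
  <chi_7*chi_6, chi_7> = (1/24)[1*(4)*conj(2) + 1*(-4)*conj(-2) + 2*(0)*conj(0) + 2*(2)*conj(-2) + 2*(0)*conj(0) + 2*(-2)*conj(2) + 2*(0)*conj(0) + 6*(0)*conj(0) + 6*(0)*conj(0)]
      = (1/24)[(8) + (8) + (0) + (-8) + (0) + (-8) + (0) + (0) + (0)] = 0/24 = 0
  <chi_7*chi_6, chi_8> = (1/24)[1*(4)*conj(2) + 1*(-4)*conj(2) + 2*(0)*conj(-1) + 2*(2)*conj(-1) + 2*(0)*conj(2) + 2*(-2)*conj(-1) + 2*(0)*conj(-1) + 6*(0)*conj(0) + 6*(0)*conj(0)]
      = (1/24)[(8) + (-8) + (0) + (-4) + (0) + (4) + (0) + (0) + (0)] = 0/24 = 0
  <chi_7*chi_6, chi_9> = (1/24)[1*(4)*conj(2) + 1*(-4)*conj(-2) + 2*(0)*conj(-sqrt(3)) + 2*(2)*conj(1) + 2*(0)*conj(0) + 2*(-2)*conj(-1) + 2*(0)*conj(sqrt(3)) + 6*(0)*conj(0) + 6*(0)*conj(0)]
      = (1/24)[(8) + (8) + (0) + (4) + (0) + (4) + (0) + (0) + (0)] = 24/24 = 1
Hence the multiplicities are chi_5: 1, chi_9: 1. Dimension check: dim(chi_7)*dim(chi_6) = 2*2 = 4 and sum (mult * dim) = 1*2 + 1*2 = 4.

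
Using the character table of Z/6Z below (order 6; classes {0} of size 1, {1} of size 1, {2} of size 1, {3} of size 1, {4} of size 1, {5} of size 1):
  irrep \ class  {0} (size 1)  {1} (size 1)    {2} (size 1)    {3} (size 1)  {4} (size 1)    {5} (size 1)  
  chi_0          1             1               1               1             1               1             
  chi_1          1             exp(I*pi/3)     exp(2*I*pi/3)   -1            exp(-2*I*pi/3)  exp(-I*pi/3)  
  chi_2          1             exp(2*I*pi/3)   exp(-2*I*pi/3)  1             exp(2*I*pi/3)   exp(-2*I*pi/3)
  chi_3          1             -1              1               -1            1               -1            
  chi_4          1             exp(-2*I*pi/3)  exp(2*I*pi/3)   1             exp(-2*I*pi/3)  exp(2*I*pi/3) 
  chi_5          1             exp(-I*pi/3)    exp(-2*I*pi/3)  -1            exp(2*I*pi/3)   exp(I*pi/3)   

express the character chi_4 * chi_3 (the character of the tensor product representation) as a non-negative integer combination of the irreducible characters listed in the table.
chi_4 tensor chi_3 = chi_1 (all other irreducibles have multiplicity 0).

Solution. The character of a tensor product is the pointwise product (chi_4 * chi_3)(C) = chi_4(C) * chi_3(C):
  {0}: (1)*(1), {1}: (exp(-2*I*pi/3))*(-1), {2}: (exp(2*I*pi/3))*(1), {3}: (1)*(-1), {4}: (exp(-2*I*pi/3))*(1), {5}: (exp(2*I*pi/3))*(-1)
so (chi_4 * chi_3) takes values
  {0} -> 1, {1} -> -exp(-2*I*pi/3), {2} -> exp(2*I*pi/3), {3} -> -1, {4} -> exp(-2*I*pi/3), {5} -> -exp(2*I*pi/3).
Now take the inner product of this character with each irreducible chi from the table, <chi_4*chi_3, chi> = (1/6) sum_C |C| (chi_4*chi_3)(C) conj(chi(C)):
  <chi_4*chi_3, chi_0> = (1/6)[1*(1)*conj(1) + 1*(-exp(-2*I*pi/3))*conj(1) + 1*(exp(2*I*pi/3))*conj(1) + 1*(-1)*conj(1) + 1*(exp(-2*I*pi/3))*conj(1) + 1*(-exp(2*I*pi/3))*conj(1)]
      = (1/6)[(1) + (-exp(-2*I*pi/3)) + (exp(2*I*pi/3)) + (-1) + (exp(-2*I*pi/3)) + (-exp(2*I*pi/3))] = 0/6 = 0
  <chi_4*chi_3, chi_1> = (1/6)[1*(1)*conj(1) + 1*(-exp(-2*I*pi/3))*conj(exp(I*pi/3)) + 1*(exp(2*I*pi/3))*conj(exp(2*I*pi/3)) + 1*(-1)*conj(-1) + 1*(exp(-2*I*pi/3))*conj(exp(-2*I*pi/3)) + 1*(-exp(2*I*pi/3))*conj(exp(-I*pi/3))]
      = (1/6)[(1) + (1) + (1) + (1) + (1) + (1)] = 6/6 = 1
  <chi_4*chi_3, chi_2> = (1/6)[1*(1)*conj(1) + 1*(-exp(-2*I*pi/3))*conj(exp(2*I*pi/3)) + 1*(exp(2*I*pi/3))*conj(exp(-2*I*pi/3)) + 1*(-1)*conj(1) + 1*(exp(-2*I*pi/3))*conj(exp(2*I*pi/3)) + 1*(-exp(2*I*pi/3))*conj(exp(-2*I*pi/3))]
      = (1/6)[(1) + (-exp(2*I*pi/3)) + (exp(-2*I*pi/3)) + (-1) + (exp(2*I*pi/3)) + (-exp(-2*I*pi/3))] = 0/6 = 0
  <chi_4*chi_3, chi_3> = (1/6)[1*(1)*conj(1) + 1*(-exp(-2*I*pi/3))*conj(-1) + 1*(exp(2*I*pi/3))*conj(1) + 1*(-1)*conj(-1) + 1*(exp(-2*I*pi/3))*conj(1) + 1*(-exp(2*I*pi/3))*conj(-1)]
      = (1/6)[(1) + (exp(-2*I*pi/3)) + (exp(2*I*pi/3)) + (1) + (exp(-2*I*pi/3)) + (exp(2*I*pi/3))] = 0/6 = 0
  <chi_4*chi_3, chi_4> = (1/6)[1*(1)*conj(1) + 1*(-exp(-2*I*pi/3))*conj(exp(-2*I*pi/3)) + 1*(exp(2*I*pi/3))*conj(exp(2*I*pi/3)) + 1*(-1)*conj(1) + 1*(exp(-2*I*pi/3))*conj(exp(-2*I*pi/3)) + 1*(-exp(2*I*pi/3))*conj(exp(2*I*pi/3))]
      = (1/6)[(1) + (-1) + (1) + (-1) + (1) + (-1)] = 0/6 = 0
  <chi_4*chi_3, chi_5> = (1/6)[1*(1)*conj(1) + 1*(-exp(-2*I*pi/3))*conj(exp(-I*pi/3)) + 1*(exp(2*I*pi/3))*conj(exp(-2*I*pi/3)) + 1*(-1)*conj(-1) + 1*(exp(-2*I*pi/3))*conj(exp(2*I*pi/3)) + 1*(-exp(2*I*pi/3))*conj(exp(I*pi/3))]
      = (1/6)[(1) + (-exp(-I*pi/3)) + (exp(-2*I*pi/3)) + (1) + (exp(2*I*pi/3)) + (-exp(I*pi/3))] = 0/6 = 0
(Exp terms are combined using exp(i*s)*conj(exp(i*t)) = exp(i*(s-t)), and sums of them are collapsed using the identity that for every m > 1 the m distinct m-th roots of unity sum to 0, e.g. 1 + exp(2*I*pi/3) + exp(-2*I*pi/3) = 0.)
Hence the multiplicities are chi_1: 1. Dimension check: dim(chi_4)*dim(chi_3) = 1*1 = 1 and sum (mult * dim) = 1*1 = 1.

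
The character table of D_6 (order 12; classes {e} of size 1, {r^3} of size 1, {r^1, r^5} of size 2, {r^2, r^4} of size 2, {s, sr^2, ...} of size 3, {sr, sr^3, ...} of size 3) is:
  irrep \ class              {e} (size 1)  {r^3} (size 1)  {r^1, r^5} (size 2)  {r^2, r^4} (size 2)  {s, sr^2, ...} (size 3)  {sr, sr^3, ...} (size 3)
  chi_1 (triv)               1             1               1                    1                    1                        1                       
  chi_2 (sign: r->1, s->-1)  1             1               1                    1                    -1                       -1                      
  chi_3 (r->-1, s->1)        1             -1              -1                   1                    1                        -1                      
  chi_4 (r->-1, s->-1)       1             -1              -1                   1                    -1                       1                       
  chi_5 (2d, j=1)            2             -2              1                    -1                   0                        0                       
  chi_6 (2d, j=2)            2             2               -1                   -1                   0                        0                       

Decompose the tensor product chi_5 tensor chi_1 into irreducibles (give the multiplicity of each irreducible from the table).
chi_5 tensor chi_1 = chi_5 (all other irreducibles have multiplicity 0).

Working: The character of a tensor product is the pointwise product (chi_5 * chi_1)(C) = chi_5(C) * chi_1(C):
  {e}: (2)*(1), {r^3}: (-2)*(1), {r^1, r^5}: (1)*(1), {r^2, r^4}: (-1)*(1), {s, sr^2, ...}: (0)*(1), {sr, sr^3, ...}: (0)*(1)
so (chi_5 * chi_1) takes values
  {e} -> 2, {r^3} -> -2, {r^1, r^5} -> 1, {r^2, r^4} -> -1, {s, sr^2, ...} -> 0, {sr, sr^3, ...} -> 0.
Now take the inner product of this character with each irreducible chi from the table, <chi_5*chi_1, chi> = (1/12) sum_C |C| (chi_5*chi_1)(C) conj(chi(C)):
  <chi_5*chi_1, chi_1> = (1/12)[1*(2)*conj(1) + 1*(-2)*conj(1) + 2*(1)*conj(1) + 2*(-1)*conj(1) + 3*(0)*conj(1) + 3*(0)*conj(1)]
      = (1/12)[(2) + (-2) + (2) + (-2) + (0) + (0)] = 0/12 = 0
  <chi_5*chi_1, chi_2> = (1/12)[1*(2)*conj(1) + 1*(-2)*conj(1) + 2*(1)*conj(1) + 2*(-1)*conj(1) + 3*(0)*conj(-1) + 3*(0)*conj(-1)]
      = (1/12)[(2) + (-2) + (2) + (-2) + (0) + (0)] = 0/12 = 0
  <chi_5*chi_1, chi_3> = (1/12)[1*(2)*conj(1) + 1*(-2)*conj(-1) + 2*(1)*conj(-1) + 2*(-1)*conj(1) + 3*(0)*conj(1) + 3*(0)*conj(-1)]
      = (1/12)[(2) + (2) + (-2) + (-2) + (0) + (0)] = 0/12 = 0
  <chi_5*chi_1, chi_4> = (1/12)[1*(2)*conj(1) + 1*(-2)*conj(-1) + 2*(1)*conj(-1) + 2*(-1)*conj(1) + 3*(0)*conj(-1) + 3*(0)*conj(1)]
      = (1/12)[(2) + (2) + (-2) + (-2) + (0) + (0)] = 0/12 = 0
  <chi_5*chi_1, chi_5> = (1/12)[1*(2)*conj(2) + 1*(-2)*conj(-2) + 2*(1)*conj(1) + 2*(-1)*conj(-1) + 3*(0)*conj(0) + 3*(0)*conj(0)]
      = (1/12)[(4) + (4) + (2) + (2) + (0) + (0)] = 12/12 = 1
  <chi_5*chi_1, chi_6> = (1/12)[1*(2)*conj(2) + 1*(-2)*conj(2) + 2*(1)*conj(-1) + 2*(-1)*conj(-1) + 3*(0)*conj(0) + 3*(0)*conj(0)]
      = (1/12)[(4) + (-4) + (-2) + (2) + (0) + (0)] = 0/12 = 0
Hence the multiplicities are chi_5: 1. Dimension check: dim(chi_5)*dim(chi_1) = 2*1 = 2 and sum (mult * dim) = 1*2 = 2.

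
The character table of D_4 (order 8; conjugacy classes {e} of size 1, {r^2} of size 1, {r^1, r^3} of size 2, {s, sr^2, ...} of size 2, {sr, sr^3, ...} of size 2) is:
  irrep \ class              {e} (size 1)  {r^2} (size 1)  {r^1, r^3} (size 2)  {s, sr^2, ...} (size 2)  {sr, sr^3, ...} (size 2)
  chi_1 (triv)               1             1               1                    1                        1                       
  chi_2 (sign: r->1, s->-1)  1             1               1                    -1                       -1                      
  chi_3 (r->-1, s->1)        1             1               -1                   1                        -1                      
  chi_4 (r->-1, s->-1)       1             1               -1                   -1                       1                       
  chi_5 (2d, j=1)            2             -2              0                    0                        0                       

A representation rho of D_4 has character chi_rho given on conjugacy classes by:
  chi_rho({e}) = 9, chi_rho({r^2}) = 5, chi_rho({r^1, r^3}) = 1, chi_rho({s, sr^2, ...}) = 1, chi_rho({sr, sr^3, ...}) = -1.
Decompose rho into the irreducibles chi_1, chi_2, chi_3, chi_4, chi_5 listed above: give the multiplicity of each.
Multiplicities: chi_1: 2, chi_2: 2, chi_3: 2, chi_4: 1, chi_5: 1.

Justification: Use <chi_rho, chi> = (1/|G|) sum_C |C| * chi_rho(C) * conj(chi(C)) with |G| = 8 for each irreducible chi in the table:
  <chi_rho, chi_1> = (1/8)[1*(9)*conj(1) + 1*(5)*conj(1) + 2*(1)*conj(1) + 2*(1)*conj(1) + 2*(-1)*conj(1)]
      = (1/8)[(9) + (5) + (2) + (2) + (-2)] = 16/8 = 2
  <chi_rho, chi_2> = (1/8)[1*(9)*conj(1) + 1*(5)*conj(1) + 2*(1)*conj(1) + 2*(1)*conj(-1) + 2*(-1)*conj(-1)]
      = (1/8)[(9) + (5) + (2) + (-2) + (2)] = 16/8 = 2
  <chi_rho, chi_3> = (1/8)[1*(9)*conj(1) + 1*(5)*conj(1) + 2*(1)*conj(-1) + 2*(1)*conj(1) + 2*(-1)*conj(-1)]
      = (1/8)[(9) + (5) + (-2) + (2) + (2)] = 16/8 = 2
  <chi_rho, chi_4> = (1/8)[1*(9)*conj(1) + 1*(5)*conj(1) + 2*(1)*conj(-1) + 2*(1)*conj(-1) + 2*(-1)*conj(1)]
      = (1/8)[(9) + (5) + (-2) + (-2) + (-2)] = 8/8 = 1
  <chi_rho, chi_5> = (1/8)[1*(9)*conj(2) + 1*(5)*conj(-2) + 2*(1)*conj(0) + 2*(1)*conj(0) + 2*(-1)*conj(0)]
      = (1/8)[(18) + (-10) + (0) + (0) + (0)] = 8/8 = 1
Dimension check: dim(rho) = sum (mult * dim) = 2*1 + 2*1 + 2*1 + 1*1 + 1*2 = 9 = chi_rho(e) = 9.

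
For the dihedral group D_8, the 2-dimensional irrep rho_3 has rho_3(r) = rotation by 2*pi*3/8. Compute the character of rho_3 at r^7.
chi_{rho_3}(r^7) = 2*cos(2*pi*3*7/8) = -sqrt(2)

Justification: rho_3(r^7) is rotation by angle 2*pi*3*7/8, whose trace is 2*cos(2*pi*3*7/8) = -sqrt(2).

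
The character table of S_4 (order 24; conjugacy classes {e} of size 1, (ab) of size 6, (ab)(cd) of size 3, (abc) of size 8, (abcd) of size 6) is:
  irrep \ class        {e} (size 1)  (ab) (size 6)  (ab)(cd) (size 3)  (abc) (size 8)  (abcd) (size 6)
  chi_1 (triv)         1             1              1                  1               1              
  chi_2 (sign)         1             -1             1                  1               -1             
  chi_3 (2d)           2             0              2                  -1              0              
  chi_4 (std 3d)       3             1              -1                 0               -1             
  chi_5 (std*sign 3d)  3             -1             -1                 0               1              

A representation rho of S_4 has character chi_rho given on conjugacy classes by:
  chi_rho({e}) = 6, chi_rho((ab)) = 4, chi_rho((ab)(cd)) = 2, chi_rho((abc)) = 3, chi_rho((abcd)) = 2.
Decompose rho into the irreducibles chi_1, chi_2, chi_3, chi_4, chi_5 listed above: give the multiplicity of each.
Multiplicities: chi_1: 3, chi_2: 0, chi_3: 0, chi_4: 1, chi_5: 0.

Justification: Use <chi_rho, chi> = (1/|G|) sum_C |C| * chi_rho(C) * conj(chi(C)) with |G| = 24 for each irreducible chi in the table:
  <chi_rho, chi_1> = (1/24)[1*(6)*conj(1) + 6*(4)*conj(1) + 3*(2)*conj(1) + 8*(3)*conj(1) + 6*(2)*conj(1)]
      = (1/24)[(6) + (24) + (6) + (24) + (12)] = 72/24 = 3
  <chi_rho, chi_2> = (1/24)[1*(6)*conj(1) + 6*(4)*conj(-1) + 3*(2)*conj(1) + 8*(3)*conj(1) + 6*(2)*conj(-1)]
      = (1/24)[(6) + (-24) + (6) + (24) + (-12)] = 0/24 = 0
  <chi_rho, chi_3> = (1/24)[1*(6)*conj(2) + 6*(4)*conj(0) + 3*(2)*conj(2) + 8*(3)*conj(-1) + 6*(2)*conj(0)]
      = (1/24)[(12) + (0) + (12) + (-24) + (0)] = 0/24 = 0
  <chi_rho, chi_4> = (1/24)[1*(6)*conj(3) + 6*(4)*conj(1) + 3*(2)*conj(-1) + 8*(3)*conj(0) + 6*(2)*conj(-1)]
      = (1/24)[(18) + (24) + (-6) + (0) + (-12)] = 24/24 = 1
  <chi_rho, chi_5> = (1/24)[1*(6)*conj(3) + 6*(4)*conj(-1) + 3*(2)*conj(-1) + 8*(3)*conj(0) + 6*(2)*conj(1)]
      = (1/24)[(18) + (-24) + (-6) + (0) + (12)] = 0/24 = 0
Dimension check: dim(rho) = sum (mult * dim) = 3*1 + 0*1 + 0*2 + 1*3 + 0*3 = 6 = chi_rho(e) = 6.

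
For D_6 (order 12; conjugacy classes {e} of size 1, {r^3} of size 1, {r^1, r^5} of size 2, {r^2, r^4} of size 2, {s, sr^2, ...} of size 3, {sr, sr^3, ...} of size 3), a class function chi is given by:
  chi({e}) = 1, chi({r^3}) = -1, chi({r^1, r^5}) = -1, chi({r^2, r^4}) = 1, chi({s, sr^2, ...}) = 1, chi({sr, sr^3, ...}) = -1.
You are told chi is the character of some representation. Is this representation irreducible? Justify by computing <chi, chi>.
Irreducible: <chi, chi> = 1.

Justification: <chi, chi> = (1/|G|) sum_C |C| * |chi(C)|^2 = (1/12)[1*|1|^2 + 1*|-1|^2 + 2*|-1|^2 + 2*|1|^2 + 3*|1|^2 + 3*|-1|^2]
  = (1/12)[(1) + (1) + (2) + (2) + (3) + (3)] = 12/12 = 1.
A character is irreducible iff <chi, chi> = 1, so this representation is irreducible.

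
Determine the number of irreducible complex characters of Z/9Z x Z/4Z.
36

Details: The number of irreducible complex representations of a finite group equals its number of conjugacy classes. Z/9Z x Z/4Z is abelian of order 36, so every element is its own conjugacy class: 36 classes, so Z/9Z x Z/4Z (order 36) has exactly 36 irreducible complex representations.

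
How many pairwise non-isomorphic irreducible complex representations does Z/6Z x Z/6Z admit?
36

Details: The number of irreducible complex representations of a finite group equals its number of conjugacy classes. Z/6Z x Z/6Z is abelian of order 36, so every element is its own conjugacy class: 36 classes, so Z/6Z x Z/6Z (order 36) has exactly 36 irreducible complex representations.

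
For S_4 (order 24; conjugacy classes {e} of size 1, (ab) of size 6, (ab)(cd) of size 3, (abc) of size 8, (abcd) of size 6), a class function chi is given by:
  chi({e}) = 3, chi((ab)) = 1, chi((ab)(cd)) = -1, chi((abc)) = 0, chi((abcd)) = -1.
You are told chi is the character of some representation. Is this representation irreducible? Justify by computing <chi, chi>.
Irreducible: <chi, chi> = 1.

Proof sketch: <chi, chi> = (1/|G|) sum_C |C| * |chi(C)|^2 = (1/24)[1*|3|^2 + 6*|1|^2 + 3*|-1|^2 + 8*|0|^2 + 6*|-1|^2]
  = (1/24)[(9) + (6) + (3) + (0) + (6)] = 24/24 = 1.
A character is irreducible iff <chi, chi> = 1, so this representation is irreducible.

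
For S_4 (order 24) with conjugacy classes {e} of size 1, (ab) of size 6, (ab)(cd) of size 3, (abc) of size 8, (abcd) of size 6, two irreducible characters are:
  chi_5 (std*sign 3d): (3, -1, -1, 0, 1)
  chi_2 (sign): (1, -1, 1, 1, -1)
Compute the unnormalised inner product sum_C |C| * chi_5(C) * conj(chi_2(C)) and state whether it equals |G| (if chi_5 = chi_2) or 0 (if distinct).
Sum = 0; so <chi_5, chi_2> = 0 (distinct irreducibles are orthogonal).

Compute term by term over conjugacy classes (|C| * chi_5(C) * conj(chi_2(C))):
  1*(3)*conj(1) + 6*(-1)*conj(-1) + 3*(-1)*conj(1) + 8*(0)*conj(1) + 6*(1)*conj(-1)
  = (3) + (6) + (-3) + (0) + (-6)
  = 0.
Dividing by |G| = 24 gives 0/24 = 0, matching the row-orthogonality relation <chi_5, chi_2> = [chi_5 = chi_2].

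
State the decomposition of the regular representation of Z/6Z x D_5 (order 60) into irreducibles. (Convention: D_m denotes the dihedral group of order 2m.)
Each irreducible V_i of dimension d_i appears with multiplicity d_i, i.e. rho_reg = (direct sum over all irreducibles V_i) d_i V_i. The irreducible dimensions for Z/6Z x D_5 are 1, 1, 1, 1, 1, 1, 1, 1, 1, 1, 1, 1, 2, 2, 2, 2, 2, 2, 2, 2, 2, 2, 2, 2: 12 irreducibles of dimension 1, each with multiplicity 1; 12 irreducibles of dimension 2, each with multiplicity 2. Total dimension 12*1*1 + 12*2*2 = 60 = |G|.

Proof sketch: General theorem: in the regular representation of a finite group G, each irreducible appears with multiplicity equal to its dimension. Check: dim(rho_reg) = sum d_i^2 = 1 + 1 + 1 + 1 + 1 + 1 + 1 + 1 + 1 + 1 + 1 + 1 + 4 + 4 + 4 + 4 + 4 + 4 + 4 + 4 + 4 + 4 + 4 + 4 = 60 = |G|.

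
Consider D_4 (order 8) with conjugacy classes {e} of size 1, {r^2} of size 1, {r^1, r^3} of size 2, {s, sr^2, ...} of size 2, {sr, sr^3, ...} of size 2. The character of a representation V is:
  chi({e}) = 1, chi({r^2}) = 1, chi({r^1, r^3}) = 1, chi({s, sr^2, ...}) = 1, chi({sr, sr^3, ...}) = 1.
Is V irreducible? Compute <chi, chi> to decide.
Irreducible: <chi, chi> = 1.

Justification: <chi, chi> = (1/|G|) sum_C |C| * |chi(C)|^2 = (1/8)[1*|1|^2 + 1*|1|^2 + 2*|1|^2 + 2*|1|^2 + 2*|1|^2]
  = (1/8)[(1) + (1) + (2) + (2) + (2)] = 8/8 = 1.
A character is irreducible iff <chi, chi> = 1, so this representation is irreducible.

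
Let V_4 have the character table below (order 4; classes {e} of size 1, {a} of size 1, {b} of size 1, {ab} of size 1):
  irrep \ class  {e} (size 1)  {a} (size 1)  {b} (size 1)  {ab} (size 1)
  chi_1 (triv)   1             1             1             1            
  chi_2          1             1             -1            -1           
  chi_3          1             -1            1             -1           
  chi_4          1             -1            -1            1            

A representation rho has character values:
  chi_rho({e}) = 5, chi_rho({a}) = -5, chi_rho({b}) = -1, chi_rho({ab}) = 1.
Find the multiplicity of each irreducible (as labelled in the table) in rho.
Multiplicities: chi_1: 0, chi_2: 0, chi_3: 2, chi_4: 3.

Working: Use <chi_rho, chi> = (1/|G|) sum_C |C| * chi_rho(C) * conj(chi(C)) with |G| = 4 for each irreducible chi in the table:
  <chi_rho, chi_1> = (1/4)[1*(5)*conj(1) + 1*(-5)*conj(1) + 1*(-1)*conj(1) + 1*(1)*conj(1)]
      = (1/4)[(5) + (-5) + (-1) + (1)] = 0/4 = 0
  <chi_rho, chi_2> = (1/4)[1*(5)*conj(1) + 1*(-5)*conj(1) + 1*(-1)*conj(-1) + 1*(1)*conj(-1)]
      = (1/4)[(5) + (-5) + (1) + (-1)] = 0/4 = 0
  <chi_rho, chi_3> = (1/4)[1*(5)*conj(1) + 1*(-5)*conj(-1) + 1*(-1)*conj(1) + 1*(1)*conj(-1)]
      = (1/4)[(5) + (5) + (-1) + (-1)] = 8/4 = 2
  <chi_rho, chi_4> = (1/4)[1*(5)*conj(1) + 1*(-5)*conj(-1) + 1*(-1)*conj(-1) + 1*(1)*conj(1)]
      = (1/4)[(5) + (5) + (1) + (1)] = 12/4 = 3
Dimension check: dim(rho) = sum (mult * dim) = 0*1 + 0*1 + 2*1 + 3*1 = 5 = chi_rho(e) = 5.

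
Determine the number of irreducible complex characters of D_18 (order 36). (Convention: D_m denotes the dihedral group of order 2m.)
12

Working: The number of irreducible complex representations of a finite group equals its number of conjugacy classes. D_18 has 12 conjugacy classes (n/2 + 3 for n even), so D_18 (order 36) has exactly 12 irreducible complex representations.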